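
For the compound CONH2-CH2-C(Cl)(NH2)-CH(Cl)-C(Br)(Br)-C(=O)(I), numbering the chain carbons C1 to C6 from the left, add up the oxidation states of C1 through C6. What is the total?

Count +1 for every bond to an atom more electronegative than carbon and −1 for every bond to one less electronegative; C–C bonds are 0. Tallying each carbon:
C1: 1C, 2O, 1N → 0 + 2 + 1 = +3
C2: 2C, 2H → 0 − 2 = -2
C3: 2C, 1N, 1Cl → 0 + 1 + 1 = +2
C4: 2C, 1H, 1Cl → 0 − 1 + 1 = 0
C5: 2C, 2Br → 0 + 2 = +2
C6: 1C, 2O, 1I → 0 + 2 + 1 = +3
Sum = +3 − 2 + 2 + 0 + 2 + 3 = +8.

+8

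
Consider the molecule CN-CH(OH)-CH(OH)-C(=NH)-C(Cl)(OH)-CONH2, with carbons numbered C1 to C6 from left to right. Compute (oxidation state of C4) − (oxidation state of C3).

C4: 2C, 2N → 0 + 2 = +2
C3: 2C, 1H, 1O → 0 − 1 + 1 = 0
Difference: +2 − (0) = +2.

+2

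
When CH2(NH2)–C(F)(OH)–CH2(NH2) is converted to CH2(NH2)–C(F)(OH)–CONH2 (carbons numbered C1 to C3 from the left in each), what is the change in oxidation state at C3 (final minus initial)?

+4

Before: C3 has 1 bond to C, 2 bonds to H, 1 bond to N → oxidation state -1.
After: C3 has 1 bond to C, 2 bonds to O, 1 bond to N → oxidation state +3.
Δ = +3 − (-1) = +4, so this is an oxidation at C3.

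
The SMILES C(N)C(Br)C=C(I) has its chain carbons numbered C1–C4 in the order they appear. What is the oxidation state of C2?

0

C2 has one bond to C (0), one bond to C (0), one bond to H (-1), one bond to Br (+1).
Oxidation state = 0 + 0 − 1 + 1 = 0.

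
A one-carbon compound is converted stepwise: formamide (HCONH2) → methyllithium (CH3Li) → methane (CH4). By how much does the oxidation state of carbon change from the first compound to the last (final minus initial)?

Carbon oxidation states along the series — formamide: +2, methyllithium: -4, methane: -4.
Net change = -4 − (+2) = -6.

-6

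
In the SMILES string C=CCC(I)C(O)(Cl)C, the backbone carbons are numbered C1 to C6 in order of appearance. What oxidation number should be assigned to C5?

+2

Count +1 for every bond to an atom more electronegative than carbon and −1 for every bond to one less electronegative; C–C bonds are 0.
C5 has one bond to C (0), one bond to C (0), one bond to O (+1), one bond to Cl (+1).
Oxidation state = 0 + 0 + 1 + 1 = +2.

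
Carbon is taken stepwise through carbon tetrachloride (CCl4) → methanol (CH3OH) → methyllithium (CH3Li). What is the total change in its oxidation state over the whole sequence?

-8

Carbon oxidation states along the series — carbon tetrachloride: +4, methanol: -2, methyllithium: -4.
Net change = -4 − (+4) = -8.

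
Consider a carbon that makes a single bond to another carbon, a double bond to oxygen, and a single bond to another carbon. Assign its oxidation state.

+2

Each bond to a more electronegative atom (O, N, halogen) counts +1, each bond to a less electronegative atom (H, metal, B, Si) counts −1, and each C–C bond counts 0.
The carbon has one bond to C (0), one bond to C (0), a double bond to O (2×+1 = +2).
Oxidation state = 0 + 0 + 2 = +2.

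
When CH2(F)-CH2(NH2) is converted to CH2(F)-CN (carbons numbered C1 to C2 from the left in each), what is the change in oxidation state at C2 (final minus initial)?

+4

Before: C2 has 1 bond to C, 2 bonds to H, 1 bond to N → oxidation state -1.
After: C2 has 1 bond to C, 3 bonds to N → oxidation state +3.
Δ = +3 − (-1) = +4, so this is an oxidation at C2.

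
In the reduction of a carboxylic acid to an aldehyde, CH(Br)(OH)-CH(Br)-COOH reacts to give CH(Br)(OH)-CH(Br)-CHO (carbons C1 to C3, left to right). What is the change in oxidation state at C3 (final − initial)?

Before: C3 has 1 bond to C, 3 bonds to O → oxidation state +3.
After: C3 has 1 bond to C, 1 bond to H, 2 bonds to O → oxidation state +1.
Δ = +1 − (+3) = -2, so this is a reduction at C3.

-2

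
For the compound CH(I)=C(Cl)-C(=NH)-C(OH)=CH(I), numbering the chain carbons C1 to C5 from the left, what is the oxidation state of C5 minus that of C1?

C5: 2C, 1H, 1I → 0 − 1 + 1 = 0
C1: 2C, 1H, 1I → 0 − 1 + 1 = 0
Difference: 0 − (0) = 0.

0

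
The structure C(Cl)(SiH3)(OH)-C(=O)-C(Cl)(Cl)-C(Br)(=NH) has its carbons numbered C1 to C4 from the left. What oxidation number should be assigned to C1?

+1

Assign +1 per bond to O/N/halogen, −1 per bond to H or an electropositive element, and 0 per bond to carbon.
C1 has one bond to C (0), one bond to Cl (+1), one bond to Si (-1), one bond to O (+1).
Oxidation state = 0 + 1 − 1 + 1 = +1.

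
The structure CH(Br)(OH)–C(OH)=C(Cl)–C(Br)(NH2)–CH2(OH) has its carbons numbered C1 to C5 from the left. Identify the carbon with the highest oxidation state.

Tallying each carbon's bonds:
C1: 1C, 1H, 1O, 1Br → 0 − 1 + 1 + 1 = +1
C2: 3C, 1O → 0 + 1 = +1
C3: 3C, 1Cl → 0 + 1 = +1
C4: 2C, 1N, 1Br → 0 + 1 + 1 = +2
C5: 1C, 2H, 1O → 0 − 2 + 1 = -1
The most oxidised carbon is C4 at +2.

C4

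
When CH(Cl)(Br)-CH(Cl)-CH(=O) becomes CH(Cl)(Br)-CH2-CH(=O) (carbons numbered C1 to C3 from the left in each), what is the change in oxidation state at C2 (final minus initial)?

-2

Before: C2 has 2 bonds to C, 1 bond to H, 1 bond to Cl → oxidation state 0.
After: C2 has 2 bonds to C, 2 bonds to H → oxidation state -2.
Δ = -2 − (0) = -2, so this is a reduction at C2.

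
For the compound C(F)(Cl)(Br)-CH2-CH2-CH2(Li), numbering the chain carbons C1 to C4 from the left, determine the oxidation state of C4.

Bonds to more-electronegative neighbours contribute +1 each, bonds to H or metals contribute −1 each, and C–C bonds contribute 0.
C4 has one bond to C (0), one bond to H (-1), one bond to Li (-1), one bond to H (-1).
Oxidation state = 0 − 1 − 1 − 1 = -3.

-3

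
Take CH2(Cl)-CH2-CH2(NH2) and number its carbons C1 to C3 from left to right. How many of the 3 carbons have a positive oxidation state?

0

Tallying each carbon's bonds:
C1: 1C, 2H, 1Cl → 0 − 2 + 1 = -1
C2: 2C, 2H → 0 − 2 = -2
C3: 1C, 2H, 1N → 0 − 2 + 1 = -1
0 carbons meet the condition.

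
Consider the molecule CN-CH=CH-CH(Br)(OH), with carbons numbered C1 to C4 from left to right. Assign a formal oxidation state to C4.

Bonds to more-electronegative neighbours contribute +1 each, bonds to H or metals contribute −1 each, and C–C bonds contribute 0.
C4 has one bond to C (0), one bond to Br (+1), one bond to H (-1), one bond to O (+1).
Oxidation state = 0 + 1 − 1 + 1 = +1.

+1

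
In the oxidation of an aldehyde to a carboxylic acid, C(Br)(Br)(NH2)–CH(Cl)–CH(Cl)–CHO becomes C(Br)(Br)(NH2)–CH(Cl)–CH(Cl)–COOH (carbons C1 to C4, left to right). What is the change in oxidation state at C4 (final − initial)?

+2

Before: C4 has 1 bond to C, 1 bond to H, 2 bonds to O → oxidation state +1.
After: C4 has 1 bond to C, 3 bonds to O → oxidation state +3.
Δ = +3 − (+1) = +2, so this is an oxidation at C4.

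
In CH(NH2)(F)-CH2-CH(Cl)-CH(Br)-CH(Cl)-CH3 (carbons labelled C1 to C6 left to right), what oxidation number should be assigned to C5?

0

Each bond to a more electronegative atom (O, N, halogen) counts +1, each bond to a less electronegative atom (H, metal, B, Si) counts −1, and each C–C bond counts 0.
C5 has one bond to C (0), one bond to C (0), one bond to H (-1), one bond to Cl (+1).
Oxidation state = 0 + 0 − 1 + 1 = 0.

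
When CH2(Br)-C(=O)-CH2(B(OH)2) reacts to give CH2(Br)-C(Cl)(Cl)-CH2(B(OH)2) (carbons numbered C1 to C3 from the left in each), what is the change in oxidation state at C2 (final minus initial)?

0

Before: C2 has 2 bonds to C, 2 bonds to O → oxidation state +2.
After: C2 has 2 bonds to C, 2 bonds to Cl → oxidation state +2.
Δ = +2 − (+2) = 0, so no net redox change at C2.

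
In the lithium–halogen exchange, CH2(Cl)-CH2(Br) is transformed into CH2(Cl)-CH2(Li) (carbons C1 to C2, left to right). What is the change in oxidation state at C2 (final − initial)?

-2

Before: C2 has 1 bond to C, 2 bonds to H, 1 bond to Br → oxidation state -1.
After: C2 has 1 bond to C, 2 bonds to H, 1 bond to Li → oxidation state -3.
Δ = -3 − (-1) = -2, so this is a reduction at C2.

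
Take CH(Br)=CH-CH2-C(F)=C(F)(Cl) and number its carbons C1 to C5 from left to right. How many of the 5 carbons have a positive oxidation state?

2

Bonds to more-electronegative neighbours contribute +1 each, bonds to H or metals contribute −1 each, and C–C bonds contribute 0. Tallying each carbon:
C1: 2C, 1H, 1Br → 0 − 1 + 1 = 0
C2: 3C, 1H → 0 − 1 = -1
C3: 2C, 2H → 0 − 2 = -2
C4: 3C, 1F → 0 + 1 = +1
C5: 2C, 1F, 1Cl → 0 + 1 + 1 = +2
2 carbons (C4, C5) meet the condition.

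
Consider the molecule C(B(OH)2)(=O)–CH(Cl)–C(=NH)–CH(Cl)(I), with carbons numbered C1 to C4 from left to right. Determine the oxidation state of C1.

+1

Count +1 for every bond to an atom more electronegative than carbon and −1 for every bond to one less electronegative; C–C bonds are 0.
C1 has one bond to C (0), one bond to B (-1), a double bond to O (2×+1 = +2).
Oxidation state = 0 − 1 + 2 = +1.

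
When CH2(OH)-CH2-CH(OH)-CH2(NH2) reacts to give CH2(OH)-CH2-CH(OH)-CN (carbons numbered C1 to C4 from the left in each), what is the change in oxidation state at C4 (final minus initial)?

Before: C4 has 1 bond to C, 2 bonds to H, 1 bond to N → oxidation state -1.
After: C4 has 1 bond to C, 3 bonds to N → oxidation state +3.
Δ = +3 − (-1) = +4, so this is an oxidation at C4.

+4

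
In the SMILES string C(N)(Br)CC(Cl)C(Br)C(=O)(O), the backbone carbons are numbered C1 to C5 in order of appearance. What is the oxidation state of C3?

0

Each bond to a more electronegative atom (O, N, halogen) counts +1, each bond to a less electronegative atom (H, metal, B, Si) counts −1, and each C–C bond counts 0.
C3 has one bond to C (0), one bond to C (0), one bond to H (-1), one bond to Cl (+1).
Oxidation state = 0 + 0 − 1 + 1 = 0.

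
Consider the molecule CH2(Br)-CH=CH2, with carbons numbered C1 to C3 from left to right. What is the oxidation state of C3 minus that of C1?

C3: 2C, 2H → 0 − 2 = -2
C1: 1C, 2H, 1Br → 0 − 2 + 1 = -1
Difference: -2 − (-1) = -1.

-1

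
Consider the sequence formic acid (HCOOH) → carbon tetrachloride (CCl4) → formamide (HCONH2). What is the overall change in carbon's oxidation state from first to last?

0

Carbon oxidation states along the series — formic acid: +2, carbon tetrachloride: +4, formamide: +2.
Net change = +2 − (+2) = 0.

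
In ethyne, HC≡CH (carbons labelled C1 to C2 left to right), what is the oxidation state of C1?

C1 has one bond to H (-1), a triple bond to C (3×0 = 0).
Oxidation state = -1 + 0 = -1.

-1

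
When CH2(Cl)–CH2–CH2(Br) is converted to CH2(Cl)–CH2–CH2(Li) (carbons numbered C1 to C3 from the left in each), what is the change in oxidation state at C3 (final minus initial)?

-2

Before: C3 has 1 bond to C, 2 bonds to H, 1 bond to Br → oxidation state -1.
After: C3 has 1 bond to C, 2 bonds to H, 1 bond to Li → oxidation state -3.
Δ = -3 − (-1) = -2, so this is a reduction at C3.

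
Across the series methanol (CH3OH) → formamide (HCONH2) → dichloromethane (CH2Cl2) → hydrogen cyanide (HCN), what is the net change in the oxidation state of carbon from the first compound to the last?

+4

Carbon oxidation states along the series — methanol: -2, formamide: +2, dichloromethane: 0, hydrogen cyanide: +2.
Net change = +2 − (-2) = +4.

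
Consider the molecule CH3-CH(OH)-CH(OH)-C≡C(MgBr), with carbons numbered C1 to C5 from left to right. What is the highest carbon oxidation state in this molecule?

0

Count +1 for every bond to an atom more electronegative than carbon and −1 for every bond to one less electronegative; C–C bonds are 0. Tallying each carbon:
C1: 1C, 3H → 0 − 3 = -3
C2: 2C, 1H, 1O → 0 − 1 + 1 = 0
C3: 2C, 1H, 1O → 0 − 1 + 1 = 0
C4: 4C → 0 = 0
C5: 3C, 1Mg → 0 − 1 = -1
The highest value is 0.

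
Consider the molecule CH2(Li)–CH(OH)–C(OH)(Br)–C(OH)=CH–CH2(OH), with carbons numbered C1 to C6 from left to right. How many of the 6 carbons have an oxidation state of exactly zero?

1

Bonds to more-electronegative neighbours contribute +1 each, bonds to H or metals contribute −1 each, and C–C bonds contribute 0. Tallying each carbon:
C1: 1C, 2H, 1Li → 0 − 2 − 1 = -3
C2: 2C, 1H, 1O → 0 − 1 + 1 = 0
C3: 2C, 1O, 1Br → 0 + 1 + 1 = +2
C4: 3C, 1O → 0 + 1 = +1
C5: 3C, 1H → 0 − 1 = -1
C6: 1C, 2H, 1O → 0 − 2 + 1 = -1
1 carbon (C2) meets the condition.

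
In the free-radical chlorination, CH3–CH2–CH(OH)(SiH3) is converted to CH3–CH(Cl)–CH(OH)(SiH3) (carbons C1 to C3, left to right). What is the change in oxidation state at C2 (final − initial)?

+2

Before: C2 has 2 bonds to C, 2 bonds to H → oxidation state -2.
After: C2 has 2 bonds to C, 1 bond to H, 1 bond to Cl → oxidation state 0.
Δ = 0 − (-2) = +2, so this is an oxidation at C2.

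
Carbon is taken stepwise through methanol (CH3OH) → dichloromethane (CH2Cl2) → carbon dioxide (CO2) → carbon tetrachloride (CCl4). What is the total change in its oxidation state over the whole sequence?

+6

Carbon oxidation states along the series — methanol: -2, dichloromethane: 0, carbon dioxide: +4, carbon tetrachloride: +4.
Net change = +4 − (-2) = +6.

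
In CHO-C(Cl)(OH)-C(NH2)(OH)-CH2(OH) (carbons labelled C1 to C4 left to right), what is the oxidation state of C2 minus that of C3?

C2: 2C, 1O, 1Cl → 0 + 1 + 1 = +2
C3: 2C, 1O, 1N → 0 + 1 + 1 = +2
Difference: +2 − (+2) = 0.

0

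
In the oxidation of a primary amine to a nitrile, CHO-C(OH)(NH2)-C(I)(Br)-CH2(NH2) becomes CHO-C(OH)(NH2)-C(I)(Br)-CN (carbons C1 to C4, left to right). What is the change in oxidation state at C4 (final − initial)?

+4

Before: C4 has 1 bond to C, 2 bonds to H, 1 bond to N → oxidation state -1.
After: C4 has 1 bond to C, 3 bonds to N → oxidation state +3.
Δ = +3 − (-1) = +4, so this is an oxidation at C4.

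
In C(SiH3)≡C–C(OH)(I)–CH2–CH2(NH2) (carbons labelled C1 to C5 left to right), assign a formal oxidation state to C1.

-1

C1 has a triple bond to C (3×0 = 0), one bond to Si (-1).
Oxidation state = 0 − 1 = -1.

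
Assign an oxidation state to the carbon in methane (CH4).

-4

The carbon has one bond to H (-1), one bond to H (-1), one bond to H (-1), one bond to H (-1).
Oxidation state = -1 − 1 − 1 − 1 = -4.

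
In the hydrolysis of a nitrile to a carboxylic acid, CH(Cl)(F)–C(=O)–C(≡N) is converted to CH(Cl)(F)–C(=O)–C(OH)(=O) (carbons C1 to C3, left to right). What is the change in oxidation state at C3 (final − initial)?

0

Before: C3 has 1 bond to C, 3 bonds to N → oxidation state +3.
After: C3 has 1 bond to C, 3 bonds to O → oxidation state +3.
Δ = +3 − (+3) = 0, so no net redox change at C3.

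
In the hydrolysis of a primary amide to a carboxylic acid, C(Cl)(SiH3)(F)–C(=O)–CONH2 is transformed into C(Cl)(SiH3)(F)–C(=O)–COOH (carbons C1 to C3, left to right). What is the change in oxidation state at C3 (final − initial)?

Before: C3 has 1 bond to C, 2 bonds to O, 1 bond to N → oxidation state +3.
After: C3 has 1 bond to C, 3 bonds to O → oxidation state +3.
Δ = +3 − (+3) = 0, so no net redox change at C3.

0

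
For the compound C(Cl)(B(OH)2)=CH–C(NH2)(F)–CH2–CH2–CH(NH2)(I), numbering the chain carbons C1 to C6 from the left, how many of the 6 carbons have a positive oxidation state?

2

Tallying each carbon's bonds:
C1: 2C, 1Cl, 1B → 0 + 1 − 1 = 0
C2: 3C, 1H → 0 − 1 = -1
C3: 2C, 1N, 1F → 0 + 1 + 1 = +2
C4: 2C, 2H → 0 − 2 = -2
C5: 2C, 2H → 0 − 2 = -2
C6: 1C, 1H, 1N, 1I → 0 − 1 + 1 + 1 = +1
2 carbons (C3, C6) meet the condition.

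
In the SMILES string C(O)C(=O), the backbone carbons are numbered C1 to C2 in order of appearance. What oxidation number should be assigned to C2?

C2 has one bond to C (0), one bond to H (-1), a double bond to O (2×+1 = +2).
Oxidation state = 0 − 1 + 2 = +1.

+1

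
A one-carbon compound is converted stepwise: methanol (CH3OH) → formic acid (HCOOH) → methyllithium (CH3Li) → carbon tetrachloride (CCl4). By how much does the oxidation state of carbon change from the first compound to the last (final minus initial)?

Carbon oxidation states along the series — methanol: -2, formic acid: +2, methyllithium: -4, carbon tetrachloride: +4.
Net change = +4 − (-2) = +6.

+6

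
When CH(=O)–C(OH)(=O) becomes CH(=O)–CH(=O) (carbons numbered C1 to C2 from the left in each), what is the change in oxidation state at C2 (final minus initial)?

-2

Before: C2 has 1 bond to C, 3 bonds to O → oxidation state +3.
After: C2 has 1 bond to C, 1 bond to H, 2 bonds to O → oxidation state +1.
Δ = +1 − (+3) = -2, so this is a reduction at C2.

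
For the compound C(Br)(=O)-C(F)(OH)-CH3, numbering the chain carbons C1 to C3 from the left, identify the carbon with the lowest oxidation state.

Each bond to a more electronegative atom (O, N, halogen) counts +1, each bond to a less electronegative atom (H, metal, B, Si) counts −1, and each C–C bond counts 0. Tallying each carbon:
C1: 1C, 2O, 1Br → 0 + 2 + 1 = +3
C2: 2C, 1O, 1F → 0 + 1 + 1 = +2
C3: 1C, 3H → 0 − 3 = -3
The most reduced carbon is C3 at -3.

C3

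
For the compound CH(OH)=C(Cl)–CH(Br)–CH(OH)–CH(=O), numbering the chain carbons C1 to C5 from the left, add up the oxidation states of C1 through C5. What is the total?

+2

Count +1 for every bond to an atom more electronegative than carbon and −1 for every bond to one less electronegative; C–C bonds are 0. Tallying each carbon:
C1: 2C, 1H, 1O → 0 − 1 + 1 = 0
C2: 3C, 1Cl → 0 + 1 = +1
C3: 2C, 1H, 1Br → 0 − 1 + 1 = 0
C4: 2C, 1H, 1O → 0 − 1 + 1 = 0
C5: 1C, 1H, 2O → 0 − 1 + 2 = +1
Sum = 0 + 1 + 0 + 0 + 1 = +2.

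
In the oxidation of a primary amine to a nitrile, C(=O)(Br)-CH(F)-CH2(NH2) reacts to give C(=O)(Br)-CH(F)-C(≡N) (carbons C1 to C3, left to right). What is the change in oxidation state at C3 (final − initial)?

+4

Before: C3 has 1 bond to C, 2 bonds to H, 1 bond to N → oxidation state -1.
After: C3 has 1 bond to C, 3 bonds to N → oxidation state +3.
Δ = +3 − (-1) = +4, so this is an oxidation at C3.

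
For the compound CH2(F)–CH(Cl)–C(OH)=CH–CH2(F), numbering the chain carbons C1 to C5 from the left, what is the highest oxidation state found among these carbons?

+1

Tallying each carbon's bonds:
C1: 1C, 2H, 1F → 0 − 2 + 1 = -1
C2: 2C, 1H, 1Cl → 0 − 1 + 1 = 0
C3: 3C, 1O → 0 + 1 = +1
C4: 3C, 1H → 0 − 1 = -1
C5: 1C, 2H, 1F → 0 − 2 + 1 = -1
The highest value is +1.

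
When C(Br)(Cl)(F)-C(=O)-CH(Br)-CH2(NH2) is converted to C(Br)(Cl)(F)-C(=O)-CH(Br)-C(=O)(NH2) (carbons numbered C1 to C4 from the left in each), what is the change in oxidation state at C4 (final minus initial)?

Before: C4 has 1 bond to C, 2 bonds to H, 1 bond to N → oxidation state -1.
After: C4 has 1 bond to C, 2 bonds to O, 1 bond to N → oxidation state +3.
Δ = +3 − (-1) = +4, so this is an oxidation at C4.

+4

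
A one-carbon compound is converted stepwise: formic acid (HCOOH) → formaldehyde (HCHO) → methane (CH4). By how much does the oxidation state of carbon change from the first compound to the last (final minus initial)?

Carbon oxidation states along the series — formic acid: +2, formaldehyde: 0, methane: -4.
Net change = -4 − (+2) = -6.

-6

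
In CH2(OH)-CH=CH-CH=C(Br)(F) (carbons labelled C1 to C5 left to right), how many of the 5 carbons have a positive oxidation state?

1

Tallying each carbon's bonds:
C1: 1C, 2H, 1O → 0 − 2 + 1 = -1
C2: 3C, 1H → 0 − 1 = -1
C3: 3C, 1H → 0 − 1 = -1
C4: 3C, 1H → 0 − 1 = -1
C5: 2C, 1F, 1Br → 0 + 1 + 1 = +2
1 carbon (C5) meets the condition.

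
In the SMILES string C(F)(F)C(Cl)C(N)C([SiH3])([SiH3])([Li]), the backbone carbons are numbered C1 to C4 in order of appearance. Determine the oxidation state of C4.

Assign +1 per bond to O/N/halogen, −1 per bond to H or an electropositive element, and 0 per bond to carbon.
C4 has one bond to C (0), one bond to Si (-1), one bond to Si (-1), one bond to Li (-1).
Oxidation state = 0 − 1 − 1 − 1 = -3.

-3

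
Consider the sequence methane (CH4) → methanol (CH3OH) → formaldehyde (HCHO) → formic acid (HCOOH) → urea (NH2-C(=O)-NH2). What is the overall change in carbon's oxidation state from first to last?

+8

Carbon oxidation states along the series — methane: -4, methanol: -2, formaldehyde: 0, formic acid: +2, urea: +4.
Net change = +4 − (-4) = +8.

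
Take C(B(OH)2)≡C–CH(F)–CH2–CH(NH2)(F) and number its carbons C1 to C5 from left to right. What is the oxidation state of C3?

Bonds to more-electronegative neighbours contribute +1 each, bonds to H or metals contribute −1 each, and C–C bonds contribute 0.
C3 has one bond to C (0), one bond to C (0), one bond to H (-1), one bond to F (+1).
Oxidation state = 0 + 0 − 1 + 1 = 0.

0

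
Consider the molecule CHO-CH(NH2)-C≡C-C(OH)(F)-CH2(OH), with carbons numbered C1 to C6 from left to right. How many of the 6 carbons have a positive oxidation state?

Assign +1 per bond to O/N/halogen, −1 per bond to H or an electropositive element, and 0 per bond to carbon. Tallying each carbon:
C1: 1C, 1H, 2O → 0 − 1 + 2 = +1
C2: 2C, 1H, 1N → 0 − 1 + 1 = 0
C3: 4C → 0 = 0
C4: 4C → 0 = 0
C5: 2C, 1O, 1F → 0 + 1 + 1 = +2
C6: 1C, 2H, 1O → 0 − 2 + 1 = -1
2 carbons (C1, C5) meet the condition.

2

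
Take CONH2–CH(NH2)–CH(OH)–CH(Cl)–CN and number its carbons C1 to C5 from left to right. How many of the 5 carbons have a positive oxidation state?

Assign +1 per bond to O/N/halogen, −1 per bond to H or an electropositive element, and 0 per bond to carbon. Tallying each carbon:
C1: 1C, 2O, 1N → 0 + 2 + 1 = +3
C2: 2C, 1H, 1N → 0 − 1 + 1 = 0
C3: 2C, 1H, 1O → 0 − 1 + 1 = 0
C4: 2C, 1H, 1Cl → 0 − 1 + 1 = 0
C5: 1C, 3N → 0 + 3 = +3
2 carbons (C1, C5) meet the condition.

2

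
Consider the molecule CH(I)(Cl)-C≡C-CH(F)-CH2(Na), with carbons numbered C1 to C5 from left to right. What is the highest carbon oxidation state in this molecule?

Tallying each carbon's bonds:
C1: 1C, 1H, 1Cl, 1I → 0 − 1 + 1 + 1 = +1
C2: 4C → 0 = 0
C3: 4C → 0 = 0
C4: 2C, 1H, 1F → 0 − 1 + 1 = 0
C5: 1C, 2H, 1Na → 0 − 2 − 1 = -3
The highest value is +1.

+1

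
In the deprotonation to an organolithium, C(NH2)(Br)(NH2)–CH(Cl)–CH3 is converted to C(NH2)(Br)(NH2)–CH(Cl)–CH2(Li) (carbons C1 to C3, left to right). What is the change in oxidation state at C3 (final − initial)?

Before: C3 has 1 bond to C, 3 bonds to H → oxidation state -3.
After: C3 has 1 bond to C, 2 bonds to H, 1 bond to Li → oxidation state -3.
Δ = -3 − (-3) = 0, so no net redox change at C3.

0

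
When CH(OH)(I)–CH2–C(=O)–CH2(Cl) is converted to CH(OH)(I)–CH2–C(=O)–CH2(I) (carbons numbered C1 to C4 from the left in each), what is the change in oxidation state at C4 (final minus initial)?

0

Before: C4 has 1 bond to C, 2 bonds to H, 1 bond to Cl → oxidation state -1.
After: C4 has 1 bond to C, 2 bonds to H, 1 bond to I → oxidation state -1.
Δ = -1 − (-1) = 0, so no net redox change at C4.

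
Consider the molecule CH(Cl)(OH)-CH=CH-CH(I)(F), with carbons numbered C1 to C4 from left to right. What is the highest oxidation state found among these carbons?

Tallying each carbon's bonds:
C1: 1C, 1H, 1O, 1Cl → 0 − 1 + 1 + 1 = +1
C2: 3C, 1H → 0 − 1 = -1
C3: 3C, 1H → 0 − 1 = -1
C4: 1C, 1H, 1F, 1I → 0 − 1 + 1 + 1 = +1
The highest value is +1.

+1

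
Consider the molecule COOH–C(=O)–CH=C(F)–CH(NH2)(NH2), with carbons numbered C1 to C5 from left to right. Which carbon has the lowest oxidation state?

C3

Tallying each carbon's bonds:
C1: 1C, 3O → 0 + 3 = +3
C2: 2C, 2O → 0 + 2 = +2
C3: 3C, 1H → 0 − 1 = -1
C4: 3C, 1F → 0 + 1 = +1
C5: 1C, 1H, 2N → 0 − 1 + 2 = +1
The most reduced carbon is C3 at -1.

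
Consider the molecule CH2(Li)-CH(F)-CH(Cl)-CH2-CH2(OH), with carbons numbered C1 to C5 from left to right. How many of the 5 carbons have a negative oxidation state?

Each bond to a more electronegative atom (O, N, halogen) counts +1, each bond to a less electronegative atom (H, metal, B, Si) counts −1, and each C–C bond counts 0. Tallying each carbon:
C1: 1C, 2H, 1Li → 0 − 2 − 1 = -3
C2: 2C, 1H, 1F → 0 − 1 + 1 = 0
C3: 2C, 1H, 1Cl → 0 − 1 + 1 = 0
C4: 2C, 2H → 0 − 2 = -2
C5: 1C, 2H, 1O → 0 − 2 + 1 = -1
3 carbons (C1, C4, C5) meet the condition.

3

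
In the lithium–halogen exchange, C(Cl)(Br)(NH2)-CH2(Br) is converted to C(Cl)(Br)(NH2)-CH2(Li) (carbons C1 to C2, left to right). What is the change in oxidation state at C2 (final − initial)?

Before: C2 has 1 bond to C, 2 bonds to H, 1 bond to Br → oxidation state -1.
After: C2 has 1 bond to C, 2 bonds to H, 1 bond to Li → oxidation state -3.
Δ = -3 − (-1) = -2, so this is a reduction at C2.

-2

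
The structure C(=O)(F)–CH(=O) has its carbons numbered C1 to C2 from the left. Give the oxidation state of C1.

+3

C1 has one bond to C (0), a double bond to O (2×+1 = +2), one bond to F (+1).
Oxidation state = 0 + 2 + 1 = +3.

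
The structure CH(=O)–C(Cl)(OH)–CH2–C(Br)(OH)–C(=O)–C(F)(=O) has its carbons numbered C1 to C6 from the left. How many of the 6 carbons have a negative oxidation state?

Tallying each carbon's bonds:
C1: 1C, 1H, 2O → 0 − 1 + 2 = +1
C2: 2C, 1O, 1Cl → 0 + 1 + 1 = +2
C3: 2C, 2H → 0 − 2 = -2
C4: 2C, 1O, 1Br → 0 + 1 + 1 = +2
C5: 2C, 2O → 0 + 2 = +2
C6: 1C, 2O, 1F → 0 + 2 + 1 = +3
1 carbon (C3) meets the condition.

1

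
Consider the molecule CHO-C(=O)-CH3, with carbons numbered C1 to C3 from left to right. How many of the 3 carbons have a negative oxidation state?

Bonds to more-electronegative neighbours contribute +1 each, bonds to H or metals contribute −1 each, and C–C bonds contribute 0. Tallying each carbon:
C1: 1C, 1H, 2O → 0 − 1 + 2 = +1
C2: 2C, 2O → 0 + 2 = +2
C3: 1C, 3H → 0 − 3 = -3
1 carbon (C3) meets the condition.

1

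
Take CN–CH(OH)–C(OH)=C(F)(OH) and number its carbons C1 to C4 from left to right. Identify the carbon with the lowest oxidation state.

Tallying each carbon's bonds:
C1: 1C, 3N → 0 + 3 = +3
C2: 2C, 1H, 1O → 0 − 1 + 1 = 0
C3: 3C, 1O → 0 + 1 = +1
C4: 2C, 1O, 1F → 0 + 1 + 1 = +2
The most reduced carbon is C2 at 0.

C2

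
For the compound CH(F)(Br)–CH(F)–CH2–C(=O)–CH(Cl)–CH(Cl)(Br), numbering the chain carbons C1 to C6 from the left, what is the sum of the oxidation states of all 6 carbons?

+2

Tallying each carbon's bonds:
C1: 1C, 1H, 1F, 1Br → 0 − 1 + 1 + 1 = +1
C2: 2C, 1H, 1F → 0 − 1 + 1 = 0
C3: 2C, 2H → 0 − 2 = -2
C4: 2C, 2O → 0 + 2 = +2
C5: 2C, 1H, 1Cl → 0 − 1 + 1 = 0
C6: 1C, 1H, 1Cl, 1Br → 0 − 1 + 1 + 1 = +1
Sum = +1 + 0 − 2 + 2 + 0 + 1 = +2.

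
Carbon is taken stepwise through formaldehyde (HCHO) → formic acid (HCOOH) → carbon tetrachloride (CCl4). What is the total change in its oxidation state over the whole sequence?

Carbon oxidation states along the series — formaldehyde: 0, formic acid: +2, carbon tetrachloride: +4.
Net change = +4 − (0) = +4.

+4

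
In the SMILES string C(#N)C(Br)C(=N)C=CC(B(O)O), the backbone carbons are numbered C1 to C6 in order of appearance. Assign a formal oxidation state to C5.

-1

Bonds to more-electronegative neighbours contribute +1 each, bonds to H or metals contribute −1 each, and C–C bonds contribute 0.
C5 has a double bond to C (2×0 = 0), one bond to C (0), one bond to H (-1).
Oxidation state = 0 + 0 − 1 = -1.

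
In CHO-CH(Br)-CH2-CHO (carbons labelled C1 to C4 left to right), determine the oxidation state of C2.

C2 has one bond to C (0), one bond to C (0), one bond to Br (+1), one bond to H (-1).
Oxidation state = 0 + 0 + 1 − 1 = 0.

0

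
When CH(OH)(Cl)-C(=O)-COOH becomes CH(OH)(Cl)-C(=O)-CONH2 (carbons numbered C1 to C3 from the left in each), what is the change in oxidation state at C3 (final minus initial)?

Before: C3 has 1 bond to C, 3 bonds to O → oxidation state +3.
After: C3 has 1 bond to C, 2 bonds to O, 1 bond to N → oxidation state +3.
Δ = +3 − (+3) = 0, so no net redox change at C3.

0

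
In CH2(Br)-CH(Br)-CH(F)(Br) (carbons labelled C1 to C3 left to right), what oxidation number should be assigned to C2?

0

C2 has one bond to C (0), one bond to C (0), one bond to H (-1), one bond to Br (+1).
Oxidation state = 0 + 0 − 1 + 1 = 0.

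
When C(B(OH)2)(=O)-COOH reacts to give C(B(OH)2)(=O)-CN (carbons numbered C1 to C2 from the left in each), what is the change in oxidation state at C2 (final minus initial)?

0

Before: C2 has 1 bond to C, 3 bonds to O → oxidation state +3.
After: C2 has 1 bond to C, 3 bonds to N → oxidation state +3.
Δ = +3 − (+3) = 0, so no net redox change at C2.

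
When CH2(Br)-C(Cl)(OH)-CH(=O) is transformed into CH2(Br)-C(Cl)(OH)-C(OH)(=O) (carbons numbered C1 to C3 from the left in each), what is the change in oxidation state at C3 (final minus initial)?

+2

Before: C3 has 1 bond to C, 1 bond to H, 2 bonds to O → oxidation state +1.
After: C3 has 1 bond to C, 3 bonds to O → oxidation state +3.
Δ = +3 − (+1) = +2, so this is an oxidation at C3.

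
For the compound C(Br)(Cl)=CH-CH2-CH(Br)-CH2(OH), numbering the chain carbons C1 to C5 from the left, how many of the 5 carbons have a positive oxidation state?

1

Tallying each carbon's bonds:
C1: 2C, 1Cl, 1Br → 0 + 1 + 1 = +2
C2: 3C, 1H → 0 − 1 = -1
C3: 2C, 2H → 0 − 2 = -2
C4: 2C, 1H, 1Br → 0 − 1 + 1 = 0
C5: 1C, 2H, 1O → 0 − 2 + 1 = -1
1 carbon (C1) meets the condition.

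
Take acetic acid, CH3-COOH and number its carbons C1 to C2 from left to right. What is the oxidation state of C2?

+3

C2 has a double bond to O (2×+1 = +2), one bond to O (+1), one bond to C (0).
Oxidation state = +2 + 1 + 0 = +3.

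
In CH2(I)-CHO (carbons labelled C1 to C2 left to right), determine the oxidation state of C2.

+1

C2 has one bond to C (0), one bond to H (-1), a double bond to O (2×+1 = +2).
Oxidation state = 0 − 1 + 2 = +1.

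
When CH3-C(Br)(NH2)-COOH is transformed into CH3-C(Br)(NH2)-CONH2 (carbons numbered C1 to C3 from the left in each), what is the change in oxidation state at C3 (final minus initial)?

0

Before: C3 has 1 bond to C, 3 bonds to O → oxidation state +3.
After: C3 has 1 bond to C, 2 bonds to O, 1 bond to N → oxidation state +3.
Δ = +3 − (+3) = 0, so no net redox change at C3.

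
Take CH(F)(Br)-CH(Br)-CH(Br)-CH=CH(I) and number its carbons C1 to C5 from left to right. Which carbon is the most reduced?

Tallying each carbon's bonds:
C1: 1C, 1H, 1F, 1Br → 0 − 1 + 1 + 1 = +1
C2: 2C, 1H, 1Br → 0 − 1 + 1 = 0
C3: 2C, 1H, 1Br → 0 − 1 + 1 = 0
C4: 3C, 1H → 0 − 1 = -1
C5: 2C, 1H, 1I → 0 − 1 + 1 = 0
The most reduced carbon is C4 at -1.

C4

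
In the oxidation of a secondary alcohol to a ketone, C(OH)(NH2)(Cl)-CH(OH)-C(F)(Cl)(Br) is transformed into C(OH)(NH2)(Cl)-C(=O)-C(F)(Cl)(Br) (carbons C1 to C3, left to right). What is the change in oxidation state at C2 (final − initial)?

Before: C2 has 2 bonds to C, 1 bond to H, 1 bond to O → oxidation state 0.
After: C2 has 2 bonds to C, 2 bonds to O → oxidation state +2.
Δ = +2 − (0) = +2, so this is an oxidation at C2.

+2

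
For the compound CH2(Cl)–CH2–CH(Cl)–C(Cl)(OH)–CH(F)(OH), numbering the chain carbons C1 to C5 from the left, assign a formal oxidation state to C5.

C5 has one bond to C (0), one bond to F (+1), one bond to H (-1), one bond to O (+1).
Oxidation state = 0 + 1 − 1 + 1 = +1.

+1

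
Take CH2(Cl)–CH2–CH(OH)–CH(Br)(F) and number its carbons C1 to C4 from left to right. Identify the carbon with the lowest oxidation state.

C2

Assign +1 per bond to O/N/halogen, −1 per bond to H or an electropositive element, and 0 per bond to carbon. Tallying each carbon:
C1: 1C, 2H, 1Cl → 0 − 2 + 1 = -1
C2: 2C, 2H → 0 − 2 = -2
C3: 2C, 1H, 1O → 0 − 1 + 1 = 0
C4: 1C, 1H, 1F, 1Br → 0 − 1 + 1 + 1 = +1
The most reduced carbon is C2 at -2.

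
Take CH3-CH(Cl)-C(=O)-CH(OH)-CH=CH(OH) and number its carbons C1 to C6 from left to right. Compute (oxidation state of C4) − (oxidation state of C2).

0

C4: 2C, 1H, 1O → 0 − 1 + 1 = 0
C2: 2C, 1H, 1Cl → 0 − 1 + 1 = 0
Difference: 0 − (0) = 0.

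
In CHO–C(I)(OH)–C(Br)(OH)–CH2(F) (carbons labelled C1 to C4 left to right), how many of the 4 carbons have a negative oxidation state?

1

Each bond to a more electronegative atom (O, N, halogen) counts +1, each bond to a less electronegative atom (H, metal, B, Si) counts −1, and each C–C bond counts 0. Tallying each carbon:
C1: 1C, 1H, 2O → 0 − 1 + 2 = +1
C2: 2C, 1O, 1I → 0 + 1 + 1 = +2
C3: 2C, 1O, 1Br → 0 + 1 + 1 = +2
C4: 1C, 2H, 1F → 0 − 2 + 1 = -1
1 carbon (C4) meets the condition.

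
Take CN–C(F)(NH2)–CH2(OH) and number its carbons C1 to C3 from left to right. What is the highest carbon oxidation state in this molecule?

Count +1 for every bond to an atom more electronegative than carbon and −1 for every bond to one less electronegative; C–C bonds are 0. Tallying each carbon:
C1: 1C, 3N → 0 + 3 = +3
C2: 2C, 1N, 1F → 0 + 1 + 1 = +2
C3: 1C, 2H, 1O → 0 − 2 + 1 = -1
The highest value is +3.

+3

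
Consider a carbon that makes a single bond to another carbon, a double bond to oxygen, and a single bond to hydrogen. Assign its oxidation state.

Assign +1 per bond to O/N/halogen, −1 per bond to H or an electropositive element, and 0 per bond to carbon.
The carbon has one bond to C (0), one bond to H (-1), a double bond to O (2×+1 = +2).
Oxidation state = 0 − 1 + 2 = +1.

+1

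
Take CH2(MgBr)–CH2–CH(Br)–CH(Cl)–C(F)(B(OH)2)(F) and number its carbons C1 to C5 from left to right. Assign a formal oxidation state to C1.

C1 has one bond to C (0), one bond to H (-1), one bond to H (-1), one bond to Mg (-1).
Oxidation state = 0 − 1 − 1 − 1 = -3.

-3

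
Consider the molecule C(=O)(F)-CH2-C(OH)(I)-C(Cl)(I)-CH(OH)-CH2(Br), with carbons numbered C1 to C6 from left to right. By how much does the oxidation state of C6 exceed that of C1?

-4

C6: 1C, 2H, 1Br → 0 − 2 + 1 = -1
C1: 1C, 2O, 1F → 0 + 2 + 1 = +3
Difference: -1 − (+3) = -4.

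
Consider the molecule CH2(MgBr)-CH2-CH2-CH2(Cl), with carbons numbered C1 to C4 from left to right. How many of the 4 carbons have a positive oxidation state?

Tallying each carbon's bonds:
C1: 1C, 2H, 1Mg → 0 − 2 − 1 = -3
C2: 2C, 2H → 0 − 2 = -2
C3: 2C, 2H → 0 − 2 = -2
C4: 1C, 2H, 1Cl → 0 − 2 + 1 = -1
0 carbons meet the condition.

0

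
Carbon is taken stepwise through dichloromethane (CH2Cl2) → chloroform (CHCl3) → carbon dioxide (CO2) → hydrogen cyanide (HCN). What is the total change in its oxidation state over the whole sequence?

Carbon oxidation states along the series — dichloromethane: 0, chloroform: +2, carbon dioxide: +4, hydrogen cyanide: +2.
Net change = +2 − (0) = +2.

+2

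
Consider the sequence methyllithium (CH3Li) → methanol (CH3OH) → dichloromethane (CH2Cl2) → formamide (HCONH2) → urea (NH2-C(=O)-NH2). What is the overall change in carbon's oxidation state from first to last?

Carbon oxidation states along the series — methyllithium: -4, methanol: -2, dichloromethane: 0, formamide: +2, urea: +4.
Net change = +4 − (-4) = +8.

+8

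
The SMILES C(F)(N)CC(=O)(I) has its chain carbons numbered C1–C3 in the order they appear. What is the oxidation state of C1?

C1 has one bond to C (0), one bond to F (+1), one bond to H (-1), one bond to N (+1).
Oxidation state = 0 + 1 − 1 + 1 = +1.

+1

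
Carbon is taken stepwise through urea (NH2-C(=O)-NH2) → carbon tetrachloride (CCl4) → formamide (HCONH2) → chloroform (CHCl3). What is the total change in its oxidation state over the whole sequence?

-2

Carbon oxidation states along the series — urea: +4, carbon tetrachloride: +4, formamide: +2, chloroform: +2.
Net change = +2 − (+4) = -2.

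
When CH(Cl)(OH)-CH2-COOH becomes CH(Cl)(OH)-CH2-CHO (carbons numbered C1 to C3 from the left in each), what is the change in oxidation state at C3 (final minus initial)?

Before: C3 has 1 bond to C, 3 bonds to O → oxidation state +3.
After: C3 has 1 bond to C, 1 bond to H, 2 bonds to O → oxidation state +1.
Δ = +1 − (+3) = -2, so this is a reduction at C3.

-2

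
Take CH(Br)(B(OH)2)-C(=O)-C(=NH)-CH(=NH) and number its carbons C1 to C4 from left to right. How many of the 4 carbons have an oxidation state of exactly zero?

0

Tallying each carbon's bonds:
C1: 1C, 1H, 1Br, 1B → 0 − 1 + 1 − 1 = -1
C2: 2C, 2O → 0 + 2 = +2
C3: 2C, 2N → 0 + 2 = +2
C4: 1C, 1H, 2N → 0 − 1 + 2 = +1
0 carbons meet the condition.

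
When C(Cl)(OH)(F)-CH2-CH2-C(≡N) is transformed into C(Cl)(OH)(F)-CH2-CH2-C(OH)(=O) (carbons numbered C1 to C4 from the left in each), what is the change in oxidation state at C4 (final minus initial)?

0

Before: C4 has 1 bond to C, 3 bonds to N → oxidation state +3.
After: C4 has 1 bond to C, 3 bonds to O → oxidation state +3.
Δ = +3 − (+3) = 0, so no net redox change at C4.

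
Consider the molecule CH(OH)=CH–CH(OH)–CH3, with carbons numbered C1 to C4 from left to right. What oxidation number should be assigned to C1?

C1 has a double bond to C (2×0 = 0), one bond to H (-1), one bond to O (+1).
Oxidation state = 0 − 1 + 1 = 0.

0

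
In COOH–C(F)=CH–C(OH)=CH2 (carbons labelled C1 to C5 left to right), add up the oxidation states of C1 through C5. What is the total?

Tallying each carbon's bonds:
C1: 1C, 3O → 0 + 3 = +3
C2: 3C, 1F → 0 + 1 = +1
C3: 3C, 1H → 0 − 1 = -1
C4: 3C, 1O → 0 + 1 = +1
C5: 2C, 2H → 0 − 2 = -2
Sum = +3 + 1 − 1 + 1 − 2 = +2.

+2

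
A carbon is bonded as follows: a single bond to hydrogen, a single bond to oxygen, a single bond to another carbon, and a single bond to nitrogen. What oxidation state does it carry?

+1

Assign +1 per bond to O/N/halogen, −1 per bond to H or an electropositive element, and 0 per bond to carbon.
The carbon has one bond to C (0), one bond to O (+1), one bond to N (+1), one bond to H (-1).
Oxidation state = 0 + 1 + 1 − 1 = +1.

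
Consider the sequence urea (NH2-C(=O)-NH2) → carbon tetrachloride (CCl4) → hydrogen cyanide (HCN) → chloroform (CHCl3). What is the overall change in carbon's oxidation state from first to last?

-2

Carbon oxidation states along the series — urea: +4, carbon tetrachloride: +4, hydrogen cyanide: +2, chloroform: +2.
Net change = +2 − (+4) = -2.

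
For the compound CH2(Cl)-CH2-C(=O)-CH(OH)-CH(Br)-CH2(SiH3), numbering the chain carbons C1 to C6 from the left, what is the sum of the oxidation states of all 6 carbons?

Assign +1 per bond to O/N/halogen, −1 per bond to H or an electropositive element, and 0 per bond to carbon. Tallying each carbon:
C1: 1C, 2H, 1Cl → 0 − 2 + 1 = -1
C2: 2C, 2H → 0 − 2 = -2
C3: 2C, 2O → 0 + 2 = +2
C4: 2C, 1H, 1O → 0 − 1 + 1 = 0
C5: 2C, 1H, 1Br → 0 − 1 + 1 = 0
C6: 1C, 2H, 1Si → 0 − 2 − 1 = -3
Sum = -1 − 2 + 2 + 0 + 0 − 3 = -4.

-4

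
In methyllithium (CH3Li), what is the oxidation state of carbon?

-4

The carbon has one bond to H (-1), one bond to H (-1), one bond to H (-1), one bond to Li (-1).
Oxidation state = -1 − 1 − 1 − 1 = -4.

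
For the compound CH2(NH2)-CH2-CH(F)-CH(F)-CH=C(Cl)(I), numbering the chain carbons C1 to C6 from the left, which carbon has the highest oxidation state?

C6

Bonds to more-electronegative neighbours contribute +1 each, bonds to H or metals contribute −1 each, and C–C bonds contribute 0. Tallying each carbon:
C1: 1C, 2H, 1N → 0 − 2 + 1 = -1
C2: 2C, 2H → 0 − 2 = -2
C3: 2C, 1H, 1F → 0 − 1 + 1 = 0
C4: 2C, 1H, 1F → 0 − 1 + 1 = 0
C5: 3C, 1H → 0 − 1 = -1
C6: 2C, 1Cl, 1I → 0 + 1 + 1 = +2
The most oxidised carbon is C6 at +2.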